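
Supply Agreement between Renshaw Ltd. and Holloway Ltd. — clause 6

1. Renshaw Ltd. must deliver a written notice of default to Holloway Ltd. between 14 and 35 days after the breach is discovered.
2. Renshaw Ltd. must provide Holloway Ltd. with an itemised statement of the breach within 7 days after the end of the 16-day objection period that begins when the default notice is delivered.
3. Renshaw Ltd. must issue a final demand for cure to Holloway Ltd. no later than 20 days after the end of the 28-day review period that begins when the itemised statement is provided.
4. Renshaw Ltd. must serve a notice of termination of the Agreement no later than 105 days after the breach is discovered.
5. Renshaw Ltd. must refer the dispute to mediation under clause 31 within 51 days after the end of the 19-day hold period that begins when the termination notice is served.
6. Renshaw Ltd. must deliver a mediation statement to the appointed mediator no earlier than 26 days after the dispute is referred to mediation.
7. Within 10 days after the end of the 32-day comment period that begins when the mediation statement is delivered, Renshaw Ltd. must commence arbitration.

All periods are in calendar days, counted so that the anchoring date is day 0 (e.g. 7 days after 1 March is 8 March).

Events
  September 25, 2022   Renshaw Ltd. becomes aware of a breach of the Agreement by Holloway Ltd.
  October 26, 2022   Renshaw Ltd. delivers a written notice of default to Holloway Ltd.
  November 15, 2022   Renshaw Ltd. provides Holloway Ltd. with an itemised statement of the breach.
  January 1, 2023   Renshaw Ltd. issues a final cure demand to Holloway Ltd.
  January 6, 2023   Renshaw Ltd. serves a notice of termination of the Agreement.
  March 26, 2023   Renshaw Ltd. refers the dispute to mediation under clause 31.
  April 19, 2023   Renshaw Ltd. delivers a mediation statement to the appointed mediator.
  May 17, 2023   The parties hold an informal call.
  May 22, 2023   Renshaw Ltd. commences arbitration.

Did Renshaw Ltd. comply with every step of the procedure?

No

Step 1: the window is 14–35 days after September 25, 2022 (when the breach is discovered), so October 9, 2022 through October 30, 2022; done October 26, 2022 — within the window.
Step 2: 7 days after November 11, 2022 (end of the 16-day objection period, which began when the default notice is delivered on October 26, 2022) is November 18, 2022; completed November 15, 2022, before the deadline.
Step 3: 20 days after December 13, 2022 (end of the 28-day review period, which began when the itemised statement is provided on November 15, 2022) is January 2, 2023; done January 1, 2023 — timely.
Step 4: 105 days after September 25, 2022 (when the breach is discovered) is January 8, 2023; January 6, 2023 is within that limit.
Step 5: 51 days after January 25, 2023 (end of the 19-day hold period, which began when the termination notice is served on January 6, 2023) is March 17, 2023; not done until March 26, 2023, 9 days after the deadline.
Later steps need not be reached.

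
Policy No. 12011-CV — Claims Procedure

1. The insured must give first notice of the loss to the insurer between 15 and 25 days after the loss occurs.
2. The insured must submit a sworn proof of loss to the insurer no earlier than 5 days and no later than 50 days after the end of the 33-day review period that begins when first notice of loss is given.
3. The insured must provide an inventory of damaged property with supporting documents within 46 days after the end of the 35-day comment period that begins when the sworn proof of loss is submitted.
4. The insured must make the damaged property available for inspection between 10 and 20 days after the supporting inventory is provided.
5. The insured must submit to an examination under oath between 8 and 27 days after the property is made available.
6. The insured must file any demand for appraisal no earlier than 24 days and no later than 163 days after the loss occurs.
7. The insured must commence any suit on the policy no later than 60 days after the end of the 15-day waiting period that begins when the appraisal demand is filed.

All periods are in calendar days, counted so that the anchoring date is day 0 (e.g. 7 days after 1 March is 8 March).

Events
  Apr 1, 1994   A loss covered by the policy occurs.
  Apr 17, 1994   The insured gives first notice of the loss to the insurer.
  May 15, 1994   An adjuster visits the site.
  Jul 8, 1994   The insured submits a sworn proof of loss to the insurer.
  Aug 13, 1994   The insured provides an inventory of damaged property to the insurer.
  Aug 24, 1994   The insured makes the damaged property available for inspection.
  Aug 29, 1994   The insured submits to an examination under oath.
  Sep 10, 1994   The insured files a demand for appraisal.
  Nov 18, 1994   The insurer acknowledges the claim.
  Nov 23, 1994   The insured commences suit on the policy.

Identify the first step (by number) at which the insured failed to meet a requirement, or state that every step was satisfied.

(1) the permitted window runs from Apr 1, 1994 + 15 = Apr 16, 1994 to Apr 1, 1994 + 25 = Apr 26, 1994; Apr 17, 1994 falls inside that range.
(2) the permitted window runs from May 20, 1994 + 5 = May 25, 1994 to May 20, 1994 + 50 = Jul 9, 1994; done Jul 8, 1994 — within the window.
(3) due by Aug 12, 1994 + 46 days = Sep 27, 1994; completed Aug 13, 1994, before the deadline.
(4) the permitted window runs from Aug 13, 1994 + 10 = Aug 23, 1994 to Aug 13, 1994 + 20 = Sep 2, 1994; done Aug 24, 1994 — within the window.
(5) the permitted window runs from Aug 24, 1994 + 8 = Sep 1, 1994 to Aug 24, 1994 + 27 = Sep 20, 1994; done Aug 29, 1994 — 3 days before the window opened.

Step 5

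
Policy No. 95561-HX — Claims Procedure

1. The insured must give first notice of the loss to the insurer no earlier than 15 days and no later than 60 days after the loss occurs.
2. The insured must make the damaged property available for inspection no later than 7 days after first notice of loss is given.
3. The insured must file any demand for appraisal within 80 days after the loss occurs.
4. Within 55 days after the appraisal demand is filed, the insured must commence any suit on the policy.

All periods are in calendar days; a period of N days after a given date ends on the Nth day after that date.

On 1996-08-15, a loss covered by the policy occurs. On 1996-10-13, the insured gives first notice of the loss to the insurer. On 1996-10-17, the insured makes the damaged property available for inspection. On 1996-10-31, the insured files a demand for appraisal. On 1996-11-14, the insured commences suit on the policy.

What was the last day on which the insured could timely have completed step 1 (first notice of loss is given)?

Step 1 runs from 1996-08-15, when the loss occurs. The window is 15–60 days after 1996-08-15; it closes on 1996-10-14.

1996-10-14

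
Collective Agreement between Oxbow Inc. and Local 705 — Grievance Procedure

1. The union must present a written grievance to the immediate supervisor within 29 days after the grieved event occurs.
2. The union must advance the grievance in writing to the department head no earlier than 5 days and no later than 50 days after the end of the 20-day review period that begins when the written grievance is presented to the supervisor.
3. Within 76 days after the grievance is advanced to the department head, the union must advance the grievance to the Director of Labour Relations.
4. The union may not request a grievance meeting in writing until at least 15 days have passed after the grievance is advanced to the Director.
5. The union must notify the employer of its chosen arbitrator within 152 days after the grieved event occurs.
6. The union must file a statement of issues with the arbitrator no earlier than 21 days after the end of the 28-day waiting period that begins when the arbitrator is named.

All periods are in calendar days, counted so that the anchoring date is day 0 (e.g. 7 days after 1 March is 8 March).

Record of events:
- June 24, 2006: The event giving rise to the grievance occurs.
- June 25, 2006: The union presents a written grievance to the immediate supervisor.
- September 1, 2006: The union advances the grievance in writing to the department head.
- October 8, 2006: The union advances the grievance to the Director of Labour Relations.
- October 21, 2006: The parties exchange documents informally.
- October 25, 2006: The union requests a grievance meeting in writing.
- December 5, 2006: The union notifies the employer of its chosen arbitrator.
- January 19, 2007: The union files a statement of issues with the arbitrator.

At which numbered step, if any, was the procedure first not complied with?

Step 5

Step 1 — counting 29 days from June 24, 2006 (when the grieved event occurs) gives a deadline of July 23, 2006; June 25, 2006 is within that limit.
Step 2 — 5 and 50 days from July 15, 2006 (end of the 20-day review period, which began when the written grievance is presented to the supervisor on June 25, 2006) are July 20, 2006 and September 3, 2006 respectively; September 1, 2006 falls inside that range.
Step 3 — counting 76 days from September 1, 2006 (when the grievance is advanced to the department head) gives a deadline of November 16, 2006; October 8, 2006 is within that limit.
Step 4 — must wait 15 days from October 8, 2006 (when the grievance is advanced to the Director), so not before October 23, 2006; done October 25, 2006 — permitted.
Step 5 — counting 152 days from June 24, 2006 (when the grieved event occurs) gives a deadline of November 23, 2006; done December 5, 2006 — 12 days late.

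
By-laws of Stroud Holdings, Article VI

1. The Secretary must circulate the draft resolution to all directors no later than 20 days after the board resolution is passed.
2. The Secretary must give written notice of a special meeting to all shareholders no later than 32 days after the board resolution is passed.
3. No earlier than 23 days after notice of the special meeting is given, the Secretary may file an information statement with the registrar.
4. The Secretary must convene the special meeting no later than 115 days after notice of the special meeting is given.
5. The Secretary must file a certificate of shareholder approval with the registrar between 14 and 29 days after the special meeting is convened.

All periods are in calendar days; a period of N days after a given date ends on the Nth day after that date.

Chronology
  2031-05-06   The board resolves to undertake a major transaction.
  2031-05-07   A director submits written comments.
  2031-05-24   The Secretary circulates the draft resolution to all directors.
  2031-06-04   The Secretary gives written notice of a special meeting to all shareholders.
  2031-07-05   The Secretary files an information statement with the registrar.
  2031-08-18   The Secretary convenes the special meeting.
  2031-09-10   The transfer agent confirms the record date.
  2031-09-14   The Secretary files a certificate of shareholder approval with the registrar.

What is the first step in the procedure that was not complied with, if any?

(1) due by 2031-05-06 + 20 days = 2031-05-26; completed 2031-05-24, before the deadline.
(2) due by 2031-05-06 + 32 days = 2031-06-07; 2031-06-04 is within that limit.
(3) permitted from 2031-06-04 + 23 days = 2031-06-27 onward; 2031-07-05 is on or after that date.
(4) due by 2031-06-04 + 115 days = 2031-09-27; done 2031-08-18 — timely.
(5) the permitted window runs from 2031-08-18 + 14 = 2031-09-01 to 2031-08-18 + 29 = 2031-09-16; 2031-09-14 falls inside that range.

None — every step was satisfied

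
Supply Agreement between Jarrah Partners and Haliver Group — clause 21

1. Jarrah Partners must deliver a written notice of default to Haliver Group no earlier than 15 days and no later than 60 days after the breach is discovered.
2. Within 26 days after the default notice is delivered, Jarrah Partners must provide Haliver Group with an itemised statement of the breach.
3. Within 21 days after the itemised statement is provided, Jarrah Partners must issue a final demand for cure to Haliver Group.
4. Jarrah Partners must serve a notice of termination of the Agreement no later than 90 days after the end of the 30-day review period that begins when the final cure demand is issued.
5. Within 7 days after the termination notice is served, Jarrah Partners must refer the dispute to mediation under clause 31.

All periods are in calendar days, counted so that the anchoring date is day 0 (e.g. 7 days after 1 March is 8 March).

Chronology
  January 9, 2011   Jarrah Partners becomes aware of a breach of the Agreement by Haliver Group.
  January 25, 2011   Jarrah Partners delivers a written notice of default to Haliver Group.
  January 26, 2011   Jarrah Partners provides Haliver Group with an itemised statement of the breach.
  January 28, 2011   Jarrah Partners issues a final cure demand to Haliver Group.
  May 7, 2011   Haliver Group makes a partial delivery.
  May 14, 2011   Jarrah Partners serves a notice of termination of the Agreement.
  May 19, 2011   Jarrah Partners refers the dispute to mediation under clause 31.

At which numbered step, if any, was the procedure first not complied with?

Step 1: the window is 15–60 days after January 9, 2011 (when the breach is discovered), so January 24, 2011 through March 10, 2011; done January 25, 2011, which is between those dates.
Step 2: 26 days after January 25, 2011 (when the default notice is delivered) is February 20, 2011; completed January 26, 2011, before the deadline.
Step 3: 21 days after January 26, 2011 (when the itemised statement is provided) is February 16, 2011; January 28, 2011 is within that limit.
Step 4: 90 days after February 27, 2011 (end of the 30-day review period, which began when the final cure demand is issued on January 28, 2011) is May 28, 2011; done May 14, 2011 — timely.
Step 5: 7 days after May 14, 2011 (when the termination notice is served) is May 21, 2011; done May 19, 2011 — timely.

None — every step was satisfied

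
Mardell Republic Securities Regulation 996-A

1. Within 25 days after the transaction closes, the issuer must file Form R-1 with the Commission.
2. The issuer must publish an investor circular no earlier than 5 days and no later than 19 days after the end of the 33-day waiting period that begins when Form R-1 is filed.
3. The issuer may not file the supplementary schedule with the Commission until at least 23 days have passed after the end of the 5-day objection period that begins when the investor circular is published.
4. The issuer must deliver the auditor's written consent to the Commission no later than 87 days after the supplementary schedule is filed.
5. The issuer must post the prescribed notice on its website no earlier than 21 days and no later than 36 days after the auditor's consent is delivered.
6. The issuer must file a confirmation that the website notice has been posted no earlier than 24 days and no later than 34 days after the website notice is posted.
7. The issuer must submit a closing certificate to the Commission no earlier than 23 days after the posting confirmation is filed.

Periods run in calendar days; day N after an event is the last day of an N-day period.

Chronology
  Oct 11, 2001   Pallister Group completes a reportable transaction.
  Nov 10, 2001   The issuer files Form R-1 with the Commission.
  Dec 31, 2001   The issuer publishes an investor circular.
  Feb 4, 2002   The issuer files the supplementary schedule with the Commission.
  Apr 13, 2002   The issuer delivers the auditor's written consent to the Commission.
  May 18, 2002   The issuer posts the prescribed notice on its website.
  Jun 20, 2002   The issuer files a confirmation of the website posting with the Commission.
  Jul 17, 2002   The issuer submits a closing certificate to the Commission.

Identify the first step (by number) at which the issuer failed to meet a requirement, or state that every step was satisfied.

Step 1 — counting 25 days from Oct 11, 2001 (when the transaction closes) gives a deadline of Nov 5, 2001; Nov 10, 2001 misses that deadline by 5 days.
Later steps need not be reached.

Step 1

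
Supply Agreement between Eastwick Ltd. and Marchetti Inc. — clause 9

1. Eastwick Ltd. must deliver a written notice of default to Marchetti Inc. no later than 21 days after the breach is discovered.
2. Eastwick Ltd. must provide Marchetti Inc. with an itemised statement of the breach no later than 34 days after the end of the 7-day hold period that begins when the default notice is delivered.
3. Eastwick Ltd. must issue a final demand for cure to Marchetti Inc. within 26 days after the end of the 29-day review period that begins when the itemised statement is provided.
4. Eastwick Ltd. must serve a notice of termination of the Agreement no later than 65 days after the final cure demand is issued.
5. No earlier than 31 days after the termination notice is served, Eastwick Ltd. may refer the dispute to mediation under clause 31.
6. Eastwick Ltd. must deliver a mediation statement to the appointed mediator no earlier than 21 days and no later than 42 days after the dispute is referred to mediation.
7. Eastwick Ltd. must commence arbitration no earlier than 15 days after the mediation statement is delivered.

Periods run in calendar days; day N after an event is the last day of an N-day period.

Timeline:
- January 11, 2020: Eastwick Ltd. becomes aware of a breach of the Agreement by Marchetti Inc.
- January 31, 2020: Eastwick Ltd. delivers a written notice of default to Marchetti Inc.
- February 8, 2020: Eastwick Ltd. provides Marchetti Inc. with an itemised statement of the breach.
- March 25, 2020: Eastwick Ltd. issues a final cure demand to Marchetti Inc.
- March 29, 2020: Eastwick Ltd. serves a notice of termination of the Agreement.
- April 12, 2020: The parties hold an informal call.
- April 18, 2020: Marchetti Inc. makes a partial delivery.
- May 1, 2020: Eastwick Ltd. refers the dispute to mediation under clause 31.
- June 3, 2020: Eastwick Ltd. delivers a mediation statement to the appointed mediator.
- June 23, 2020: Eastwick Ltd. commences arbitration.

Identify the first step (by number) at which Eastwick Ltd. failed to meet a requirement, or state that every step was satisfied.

None — every step was satisfied

Step 1 — counting 21 days from January 11, 2020 (when the breach is discovered) gives a deadline of February 1, 2020; done January 31, 2020 — timely.
Step 2 — counting 34 days from February 7, 2020 (end of the 7-day hold period, which began when the default notice is delivered on January 31, 2020) gives a deadline of March 12, 2020; done February 8, 2020 — timely.
Step 3 — counting 26 days from March 8, 2020 (end of the 29-day review period, which began when the itemised statement is provided on February 8, 2020) gives a deadline of April 3, 2020; completed March 25, 2020, before the deadline.
Step 4 — counting 65 days from March 25, 2020 (when the final cure demand is issued) gives a deadline of May 29, 2020; March 29, 2020 is within that limit.
Step 5 — must wait 31 days from March 29, 2020 (when the termination notice is served), so not before April 29, 2020; done May 1, 2020, after the minimum wait.
Step 6 — 21 and 42 days from May 1, 2020 (when the dispute is referred to mediation) are May 22, 2020 and June 12, 2020 respectively; done June 3, 2020, which is between those dates.
Step 7 — must wait 15 days from June 3, 2020 (when the mediation statement is delivered), so not before June 18, 2020; done June 23, 2020, after the minimum wait.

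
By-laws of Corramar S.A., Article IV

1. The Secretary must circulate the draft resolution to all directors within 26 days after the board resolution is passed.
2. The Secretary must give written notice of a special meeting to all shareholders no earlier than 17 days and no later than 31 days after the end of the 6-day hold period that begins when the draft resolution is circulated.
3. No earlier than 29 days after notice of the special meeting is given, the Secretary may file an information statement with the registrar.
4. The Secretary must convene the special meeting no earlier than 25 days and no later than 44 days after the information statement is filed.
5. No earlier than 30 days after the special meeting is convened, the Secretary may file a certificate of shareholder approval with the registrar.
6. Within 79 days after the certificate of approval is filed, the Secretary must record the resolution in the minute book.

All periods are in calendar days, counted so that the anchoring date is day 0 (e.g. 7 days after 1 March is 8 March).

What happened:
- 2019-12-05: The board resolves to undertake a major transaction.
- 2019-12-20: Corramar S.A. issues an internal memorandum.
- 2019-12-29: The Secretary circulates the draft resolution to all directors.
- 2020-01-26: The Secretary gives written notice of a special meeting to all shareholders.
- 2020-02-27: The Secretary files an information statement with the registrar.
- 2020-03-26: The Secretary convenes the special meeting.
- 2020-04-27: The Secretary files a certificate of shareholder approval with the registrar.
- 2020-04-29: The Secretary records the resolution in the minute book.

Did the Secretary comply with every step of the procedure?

Yes

Step 1 — counting 26 days from 2019-12-05 (when the board resolution is passed) gives a deadline of 2019-12-31; completed 2019-12-29, before the deadline.
Step 2 — 17 and 31 days from 2020-01-04 (end of the 6-day hold period, which began when the draft resolution is circulated on 2019-12-29) are 2020-01-21 and 2020-02-04 respectively; done 2020-01-26, which is between those dates.
Step 3 — must wait 29 days from 2020-01-26 (when notice of the special meeting is given), so not before 2020-02-24; done 2020-02-27, after the minimum wait.
Step 4 — 25 and 44 days from 2020-02-27 (when the information statement is filed) are 2020-03-23 and 2020-04-11 respectively; done 2020-03-26, which is between those dates.
Step 5 — must wait 30 days from 2020-03-26 (when the special meeting is convened), so not before 2020-04-25; done 2020-04-27 — permitted.
Step 6 — counting 79 days from 2020-04-27 (when the certificate of approval is filed) gives a deadline of 2020-07-15; done 2020-04-29 — timely.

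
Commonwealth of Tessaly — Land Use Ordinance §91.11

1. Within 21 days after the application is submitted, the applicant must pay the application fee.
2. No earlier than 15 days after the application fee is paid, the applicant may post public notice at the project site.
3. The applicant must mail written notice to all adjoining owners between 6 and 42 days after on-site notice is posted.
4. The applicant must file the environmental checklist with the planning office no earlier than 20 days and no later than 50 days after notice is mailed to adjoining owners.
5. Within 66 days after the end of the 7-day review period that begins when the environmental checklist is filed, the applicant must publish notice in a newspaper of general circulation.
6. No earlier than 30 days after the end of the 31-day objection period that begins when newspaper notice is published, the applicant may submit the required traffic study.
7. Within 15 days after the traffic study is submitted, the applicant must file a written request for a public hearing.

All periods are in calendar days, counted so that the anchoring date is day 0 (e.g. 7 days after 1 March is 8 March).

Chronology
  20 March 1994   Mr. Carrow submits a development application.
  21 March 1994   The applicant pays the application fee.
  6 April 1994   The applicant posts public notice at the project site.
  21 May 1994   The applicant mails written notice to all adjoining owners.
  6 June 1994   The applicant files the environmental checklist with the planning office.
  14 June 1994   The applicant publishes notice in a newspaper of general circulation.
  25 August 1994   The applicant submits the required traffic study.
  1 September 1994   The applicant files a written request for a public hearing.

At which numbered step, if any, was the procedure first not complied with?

Step 1: 21 days after 20 March 1994 (when the application is submitted) is 10 April 1994; completed 21 March 1994, before the deadline.
Step 2: the earliest permitted date is 15 days after 21 March 1994 (when the application fee is paid), i.e. 5 April 1994; 6 April 1994 is on or after that date.
Step 3: the window is 6–42 days after 6 April 1994 (when on-site notice is posted), so 12 April 1994 through 18 May 1994; done 21 May 1994 — 3 days after the window closed.
The procedure was therefore not followed at step 3.

Step 3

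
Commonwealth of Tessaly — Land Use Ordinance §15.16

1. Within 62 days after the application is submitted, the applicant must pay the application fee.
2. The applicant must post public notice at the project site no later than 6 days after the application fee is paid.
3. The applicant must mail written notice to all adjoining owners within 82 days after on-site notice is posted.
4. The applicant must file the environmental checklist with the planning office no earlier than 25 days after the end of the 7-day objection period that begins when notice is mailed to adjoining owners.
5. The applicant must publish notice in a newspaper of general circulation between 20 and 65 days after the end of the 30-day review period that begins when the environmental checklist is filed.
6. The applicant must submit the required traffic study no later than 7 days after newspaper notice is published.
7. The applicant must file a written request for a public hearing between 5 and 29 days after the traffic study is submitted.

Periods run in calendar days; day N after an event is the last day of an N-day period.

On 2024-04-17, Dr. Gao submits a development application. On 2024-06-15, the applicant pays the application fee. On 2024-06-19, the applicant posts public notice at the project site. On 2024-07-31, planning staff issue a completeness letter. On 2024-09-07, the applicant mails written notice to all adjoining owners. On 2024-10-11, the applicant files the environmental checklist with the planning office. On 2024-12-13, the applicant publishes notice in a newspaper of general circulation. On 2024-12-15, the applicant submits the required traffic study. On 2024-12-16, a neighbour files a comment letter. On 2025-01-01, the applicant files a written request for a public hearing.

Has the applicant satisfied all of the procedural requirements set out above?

(1) due by 2024-04-17 + 62 days = 2024-06-18; completed 2024-06-15, before the deadline.
(2) due by 2024-06-15 + 6 days = 2024-06-21; 2024-06-19 is within that limit.
(3) due by 2024-06-19 + 82 days = 2024-09-09; 2024-09-07 is within that limit.
(4) permitted from 2024-09-14 + 25 days = 2024-10-09 onward; done 2024-10-11 — permitted.
(5) the permitted window runs from 2024-11-10 + 20 = 2024-11-30 to 2024-11-10 + 65 = 2025-01-14; done 2024-12-13 — within the window.
(6) due by 2024-12-13 + 7 days = 2024-12-20; completed 2024-12-15, before the deadline.
(7) the permitted window runs from 2024-12-15 + 5 = 2024-12-20 to 2024-12-15 + 29 = 2025-01-13; done 2025-01-01 — within the window.

Yes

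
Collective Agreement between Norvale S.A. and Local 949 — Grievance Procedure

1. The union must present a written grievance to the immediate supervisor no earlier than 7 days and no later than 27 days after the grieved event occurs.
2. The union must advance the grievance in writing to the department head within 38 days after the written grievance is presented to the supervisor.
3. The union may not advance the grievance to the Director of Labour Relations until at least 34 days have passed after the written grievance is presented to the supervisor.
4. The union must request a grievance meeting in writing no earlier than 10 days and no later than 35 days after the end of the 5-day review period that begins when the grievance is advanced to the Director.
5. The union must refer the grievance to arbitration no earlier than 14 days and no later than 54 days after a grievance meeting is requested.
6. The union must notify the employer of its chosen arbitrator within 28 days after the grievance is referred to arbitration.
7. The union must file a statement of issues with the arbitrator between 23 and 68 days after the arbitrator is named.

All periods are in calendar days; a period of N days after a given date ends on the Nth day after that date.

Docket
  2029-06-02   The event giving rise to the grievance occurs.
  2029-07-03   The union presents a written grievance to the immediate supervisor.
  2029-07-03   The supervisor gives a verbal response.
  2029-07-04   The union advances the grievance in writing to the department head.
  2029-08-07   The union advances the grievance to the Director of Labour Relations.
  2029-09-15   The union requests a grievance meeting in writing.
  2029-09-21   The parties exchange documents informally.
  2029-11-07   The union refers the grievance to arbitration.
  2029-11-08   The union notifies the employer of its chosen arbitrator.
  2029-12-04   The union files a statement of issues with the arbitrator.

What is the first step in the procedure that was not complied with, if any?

Step 1 — 7 and 27 days from 2029-06-02 (when the grieved event occurs) are 2029-06-09 and 2029-06-29 respectively; 2029-07-03 is 4 days past the end of the window.

Step 1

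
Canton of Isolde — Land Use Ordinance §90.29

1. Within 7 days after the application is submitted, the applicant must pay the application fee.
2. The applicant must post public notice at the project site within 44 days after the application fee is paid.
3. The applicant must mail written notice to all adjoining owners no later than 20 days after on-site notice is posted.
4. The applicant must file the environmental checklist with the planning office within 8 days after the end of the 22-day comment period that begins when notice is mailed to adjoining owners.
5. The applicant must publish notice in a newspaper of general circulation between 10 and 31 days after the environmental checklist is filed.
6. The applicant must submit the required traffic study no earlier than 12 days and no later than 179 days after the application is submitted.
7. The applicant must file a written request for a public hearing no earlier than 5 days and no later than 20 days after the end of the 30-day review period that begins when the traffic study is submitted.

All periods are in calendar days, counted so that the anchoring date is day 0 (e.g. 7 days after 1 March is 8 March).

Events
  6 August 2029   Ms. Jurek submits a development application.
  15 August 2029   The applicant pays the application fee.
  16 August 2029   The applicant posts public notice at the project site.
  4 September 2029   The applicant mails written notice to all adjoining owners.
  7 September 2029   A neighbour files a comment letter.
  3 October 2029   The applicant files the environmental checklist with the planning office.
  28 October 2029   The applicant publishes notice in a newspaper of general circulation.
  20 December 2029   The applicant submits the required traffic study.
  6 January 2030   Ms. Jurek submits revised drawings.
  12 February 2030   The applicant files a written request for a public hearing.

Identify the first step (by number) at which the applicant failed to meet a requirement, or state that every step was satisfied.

Step 1 — counting 7 days from 6 August 2029 (when the application is submitted) gives a deadline of 13 August 2029; not done until 15 August 2029, 2 days after the deadline.
The analysis stops there.

Step 1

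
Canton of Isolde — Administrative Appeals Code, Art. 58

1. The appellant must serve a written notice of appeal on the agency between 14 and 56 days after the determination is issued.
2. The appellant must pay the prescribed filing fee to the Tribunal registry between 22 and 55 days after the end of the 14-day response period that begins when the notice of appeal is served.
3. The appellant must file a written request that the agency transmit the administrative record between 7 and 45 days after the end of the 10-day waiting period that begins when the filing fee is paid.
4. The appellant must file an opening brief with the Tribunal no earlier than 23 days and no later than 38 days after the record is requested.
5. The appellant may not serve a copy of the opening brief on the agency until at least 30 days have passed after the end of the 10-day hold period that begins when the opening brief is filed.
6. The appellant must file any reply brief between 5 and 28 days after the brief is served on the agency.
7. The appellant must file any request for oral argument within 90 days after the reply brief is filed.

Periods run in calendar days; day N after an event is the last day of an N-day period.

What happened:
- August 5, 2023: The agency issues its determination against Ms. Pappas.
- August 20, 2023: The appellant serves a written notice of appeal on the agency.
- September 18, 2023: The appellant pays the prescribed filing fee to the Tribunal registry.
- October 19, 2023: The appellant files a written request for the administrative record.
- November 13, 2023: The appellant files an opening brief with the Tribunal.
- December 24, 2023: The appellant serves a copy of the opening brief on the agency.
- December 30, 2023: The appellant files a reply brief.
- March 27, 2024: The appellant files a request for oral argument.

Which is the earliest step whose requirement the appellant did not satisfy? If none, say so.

Step 1: the window is 14–56 days after August 5, 2023 (when the determination is issued), so August 19, 2023 through September 30, 2023; done August 20, 2023, which is between those dates.
Step 2: the window is 22–55 days after September 3, 2023 (end of the 14-day response period, which began when the notice of appeal is served on August 20, 2023), so September 25, 2023 through October 28, 2023; September 18, 2023 is 7 days too early.

Step 2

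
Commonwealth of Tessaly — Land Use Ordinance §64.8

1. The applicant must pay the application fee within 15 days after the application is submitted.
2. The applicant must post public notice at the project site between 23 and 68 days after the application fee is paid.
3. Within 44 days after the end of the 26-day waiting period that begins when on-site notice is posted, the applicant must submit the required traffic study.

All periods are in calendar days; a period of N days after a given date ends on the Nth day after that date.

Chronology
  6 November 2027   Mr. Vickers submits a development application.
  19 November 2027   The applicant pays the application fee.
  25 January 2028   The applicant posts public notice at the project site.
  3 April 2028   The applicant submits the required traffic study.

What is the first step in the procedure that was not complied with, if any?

None — every step was satisfied

Step 1: 15 days after 6 November 2027 (when the application is submitted) is 21 November 2027; done 19 November 2027 — timely.
Step 2: the window is 23–68 days after 19 November 2027 (when the application fee is paid), so 12 December 2027 through 26 January 2028; done 25 January 2028 — within the window.
Step 3: 44 days after 20 February 2028 (end of the 26-day waiting period, which began when on-site notice is posted on 25 January 2028) is 4 April 2028; completed 3 April 2028, before the deadline.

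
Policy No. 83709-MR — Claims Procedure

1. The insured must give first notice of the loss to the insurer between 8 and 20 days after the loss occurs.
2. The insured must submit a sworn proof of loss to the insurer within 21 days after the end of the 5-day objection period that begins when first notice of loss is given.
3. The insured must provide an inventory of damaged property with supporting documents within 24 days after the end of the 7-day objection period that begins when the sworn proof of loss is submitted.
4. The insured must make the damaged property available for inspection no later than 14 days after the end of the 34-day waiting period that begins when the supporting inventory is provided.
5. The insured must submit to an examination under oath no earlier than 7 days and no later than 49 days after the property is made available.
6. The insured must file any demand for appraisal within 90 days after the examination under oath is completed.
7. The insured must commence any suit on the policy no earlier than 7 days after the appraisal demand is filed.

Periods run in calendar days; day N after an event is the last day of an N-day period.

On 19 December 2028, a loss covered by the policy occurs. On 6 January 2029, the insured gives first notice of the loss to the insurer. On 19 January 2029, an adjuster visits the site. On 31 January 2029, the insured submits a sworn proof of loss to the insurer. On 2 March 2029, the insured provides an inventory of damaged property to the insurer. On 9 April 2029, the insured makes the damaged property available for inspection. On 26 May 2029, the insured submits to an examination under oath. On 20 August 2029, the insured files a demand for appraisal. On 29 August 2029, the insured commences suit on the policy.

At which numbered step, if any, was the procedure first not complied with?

None — every step was satisfied

(1) the permitted window runs from 19 December 2028 + 8 = 27 December 2028 to 19 December 2028 + 20 = 8 January 2029; 6 January 2029 falls inside that range.
(2) due by 11 January 2029 + 21 days = 1 February 2029; completed 31 January 2029, before the deadline.
(3) due by 7 February 2029 + 24 days = 3 March 2029; completed 2 March 2029, before the deadline.
(4) due by 5 April 2029 + 14 days = 19 April 2029; done 9 April 2029 — timely.
(5) the permitted window runs from 9 April 2029 + 7 = 16 April 2029 to 9 April 2029 + 49 = 28 May 2029; done 26 May 2029 — within the window.
(6) due by 26 May 2029 + 90 days = 24 August 2029; completed 20 August 2029, before the deadline.
(7) permitted from 20 August 2029 + 7 days = 27 August 2029 onward; 29 August 2029 is on or after that date.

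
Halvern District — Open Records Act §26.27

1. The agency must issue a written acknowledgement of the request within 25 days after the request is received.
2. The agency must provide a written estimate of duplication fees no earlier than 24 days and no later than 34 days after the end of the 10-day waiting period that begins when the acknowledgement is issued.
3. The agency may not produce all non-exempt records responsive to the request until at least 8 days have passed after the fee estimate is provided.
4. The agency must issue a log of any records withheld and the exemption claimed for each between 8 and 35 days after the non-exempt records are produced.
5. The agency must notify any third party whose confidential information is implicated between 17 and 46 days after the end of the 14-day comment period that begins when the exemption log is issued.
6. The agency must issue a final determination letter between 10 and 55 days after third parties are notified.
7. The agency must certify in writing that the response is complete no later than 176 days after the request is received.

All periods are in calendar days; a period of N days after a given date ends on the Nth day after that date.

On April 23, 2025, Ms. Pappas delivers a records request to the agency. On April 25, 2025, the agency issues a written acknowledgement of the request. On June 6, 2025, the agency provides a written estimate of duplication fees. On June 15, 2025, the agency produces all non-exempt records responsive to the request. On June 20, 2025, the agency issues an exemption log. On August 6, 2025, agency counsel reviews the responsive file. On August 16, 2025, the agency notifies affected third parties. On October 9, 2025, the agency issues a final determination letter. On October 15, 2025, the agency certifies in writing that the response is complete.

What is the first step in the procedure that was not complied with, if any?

Step 4

Step 1 — counting 25 days from April 23, 2025 (when the request is received) gives a deadline of May 18, 2025; April 25, 2025 is within that limit.
Step 2 — 24 and 34 days from May 5, 2025 (end of the 10-day waiting period, which began when the acknowledgement is issued on April 25, 2025) are May 29, 2025 and June 8, 2025 respectively; done June 6, 2025 — within the window.
Step 3 — must wait 8 days from June 6, 2025 (when the fee estimate is provided), so not before June 14, 2025; June 15, 2025 is on or after that date.
Step 4 — 8 and 35 days from June 15, 2025 (when the non-exempt records are produced) are June 23, 2025 and July 20, 2025 respectively; June 20, 2025 is 3 days too early.
Later steps need not be reached.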